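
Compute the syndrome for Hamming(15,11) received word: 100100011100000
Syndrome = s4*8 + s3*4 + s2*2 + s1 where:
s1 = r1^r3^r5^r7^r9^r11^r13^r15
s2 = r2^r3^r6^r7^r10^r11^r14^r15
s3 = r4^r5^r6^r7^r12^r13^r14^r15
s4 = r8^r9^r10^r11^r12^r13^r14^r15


s1=0, s2=1, s3=1, s4=1

Syndrome = 14 (error at position 14)


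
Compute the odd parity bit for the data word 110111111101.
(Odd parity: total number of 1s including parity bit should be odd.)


Number of 1s in data: 10
Parity bit: 1

1


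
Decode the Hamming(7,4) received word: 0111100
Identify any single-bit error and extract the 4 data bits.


Syndrome = 0: no error detected

Data: 1100 (no errors)


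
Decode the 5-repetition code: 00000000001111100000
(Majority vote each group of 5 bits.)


Groups: 00000, 00000, 11111, 00000
Majority votes: 0010

0010


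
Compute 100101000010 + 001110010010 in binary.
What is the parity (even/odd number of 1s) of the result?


100101000010 = 2370
001110010010 = 914
Sum = 3284 = 110011010100
1s count = 6

even parity (6 ones in 110011010100)


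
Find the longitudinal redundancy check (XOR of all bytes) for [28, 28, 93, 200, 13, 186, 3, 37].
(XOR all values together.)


XOR chain: 28 ^ 28 ^ 93 ^ 200 ^ 13 ^ 186 ^ 3 ^ 37 = 4

4


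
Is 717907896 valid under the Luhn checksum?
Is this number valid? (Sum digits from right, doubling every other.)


Luhn sum = 53
53 mod 10 = 3

Invalid (Luhn sum mod 10 = 3)


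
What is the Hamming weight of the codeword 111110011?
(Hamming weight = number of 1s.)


Counting 1s in 111110011

7


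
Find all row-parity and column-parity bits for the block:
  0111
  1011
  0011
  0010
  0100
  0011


Row parities: 110110
Column parities: 1010

Row P: 110110, Col P: 1010, Corner: 0


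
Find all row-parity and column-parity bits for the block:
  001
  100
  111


Row parities: 111
Column parities: 010

Row P: 111, Col P: 010, Corner: 1


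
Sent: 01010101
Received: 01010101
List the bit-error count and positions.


XOR: 00000000

0 errors (received matches sent)


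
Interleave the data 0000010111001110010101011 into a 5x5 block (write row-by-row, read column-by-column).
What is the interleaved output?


Matrix:
  00000
  10111
  00111
  00101
  01011
Read columns: 0100000001011100110101111

0100000001011100110101111


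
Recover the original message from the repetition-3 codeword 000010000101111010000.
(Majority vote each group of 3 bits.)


Groups: 000, 010, 000, 101, 111, 010, 000
Majority votes: 0001100

0001100


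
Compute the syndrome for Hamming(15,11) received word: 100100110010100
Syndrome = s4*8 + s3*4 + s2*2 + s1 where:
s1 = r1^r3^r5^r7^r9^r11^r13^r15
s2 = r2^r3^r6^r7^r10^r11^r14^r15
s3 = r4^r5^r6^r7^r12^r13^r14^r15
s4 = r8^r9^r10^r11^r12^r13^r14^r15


s1=0, s2=0, s3=1, s4=1

Syndrome = 12 (error at position 12)


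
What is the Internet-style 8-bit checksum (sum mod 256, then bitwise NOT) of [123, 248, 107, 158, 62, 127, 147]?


Sum = 972 mod 256 = 204
Complement = 51

51


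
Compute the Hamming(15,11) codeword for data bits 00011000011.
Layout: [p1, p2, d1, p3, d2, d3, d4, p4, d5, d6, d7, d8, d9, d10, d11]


Parity bits: p1=1, p2=1, p3=1, p4=1

110100111000011


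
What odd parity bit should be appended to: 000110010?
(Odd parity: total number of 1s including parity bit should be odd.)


Number of 1s in data: 3
Parity bit: 0

0


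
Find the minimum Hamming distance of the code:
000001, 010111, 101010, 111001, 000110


Comparing all pairs, minimum distance: 2
Can detect 1 errors, correct 0 errors

2


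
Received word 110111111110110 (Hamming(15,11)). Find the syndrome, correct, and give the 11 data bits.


Syndrome = 0: no error detected

Data: 01111110110 (no errors)


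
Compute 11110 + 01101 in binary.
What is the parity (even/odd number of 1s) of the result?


11110 = 30
01101 = 13
Sum = 43 = 101011
1s count = 4

even parity (4 ones in 101011)


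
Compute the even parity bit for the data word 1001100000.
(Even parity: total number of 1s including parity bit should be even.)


Number of 1s in data: 3
Parity bit: 1

1


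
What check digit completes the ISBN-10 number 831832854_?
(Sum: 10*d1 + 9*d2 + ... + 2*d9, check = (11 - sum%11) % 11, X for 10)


Weighted sum: 254
254 mod 11 = 1

Check digit: X


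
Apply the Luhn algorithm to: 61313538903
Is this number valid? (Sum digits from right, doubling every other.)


Luhn sum = 39
39 mod 10 = 9

Invalid (Luhn sum mod 10 = 9)


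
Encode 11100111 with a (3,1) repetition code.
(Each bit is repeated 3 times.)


Each bit -> 3 copies

111111111000000111111111


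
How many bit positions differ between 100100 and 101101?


XOR: 001001
Count of 1s: 2

2


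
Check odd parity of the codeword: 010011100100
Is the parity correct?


Number of 1s: 5

Yes, parity is correct (5 ones)


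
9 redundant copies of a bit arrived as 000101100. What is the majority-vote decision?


Ones: 3 out of 9
Threshold: 5

0 (3/9 voted 1)


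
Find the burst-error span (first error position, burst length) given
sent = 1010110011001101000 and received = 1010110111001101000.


XOR: 0000000100000000000

Burst at position 7, length 1


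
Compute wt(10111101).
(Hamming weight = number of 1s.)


Counting 1s in 10111101

6


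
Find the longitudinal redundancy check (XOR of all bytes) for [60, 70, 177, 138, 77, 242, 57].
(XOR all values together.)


XOR chain: 60 ^ 70 ^ 177 ^ 138 ^ 77 ^ 242 ^ 57 = 199

199


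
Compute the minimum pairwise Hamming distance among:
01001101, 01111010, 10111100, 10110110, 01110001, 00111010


Comparing all pairs, minimum distance: 1
Can detect 0 errors, correct 0 errors

1


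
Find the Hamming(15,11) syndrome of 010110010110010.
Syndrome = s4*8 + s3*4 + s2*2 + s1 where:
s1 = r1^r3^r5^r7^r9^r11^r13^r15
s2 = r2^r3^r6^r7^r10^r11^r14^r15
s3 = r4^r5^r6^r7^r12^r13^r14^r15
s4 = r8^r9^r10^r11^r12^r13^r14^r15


s1=0, s2=0, s3=1, s4=0

Syndrome = 4 (error at position 4)


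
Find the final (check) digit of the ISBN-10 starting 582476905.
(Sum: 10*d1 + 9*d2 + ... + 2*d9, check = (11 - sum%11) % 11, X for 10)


Weighted sum: 284
284 mod 11 = 9

Check digit: 2


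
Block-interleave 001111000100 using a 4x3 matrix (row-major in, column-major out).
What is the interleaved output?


Matrix:
  001
  111
  000
  100
Read columns: 010101001100

010101001100


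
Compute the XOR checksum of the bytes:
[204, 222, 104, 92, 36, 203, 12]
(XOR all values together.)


XOR chain: 204 ^ 222 ^ 104 ^ 92 ^ 36 ^ 203 ^ 12 = 197

197


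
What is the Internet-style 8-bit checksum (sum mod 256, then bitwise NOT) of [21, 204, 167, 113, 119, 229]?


Sum = 853 mod 256 = 85
Complement = 170

170


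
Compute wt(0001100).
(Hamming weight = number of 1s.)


Counting 1s in 0001100

2


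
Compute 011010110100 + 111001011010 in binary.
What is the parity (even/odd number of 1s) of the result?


011010110100 = 1716
111001011010 = 3674
Sum = 5390 = 1010100001110
1s count = 6

even parity (6 ones in 1010100001110)


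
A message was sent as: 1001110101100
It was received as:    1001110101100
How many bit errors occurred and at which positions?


XOR: 0000000000000

0 errors (received matches sent)


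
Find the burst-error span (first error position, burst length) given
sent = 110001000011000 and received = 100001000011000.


XOR: 010000000000000

Burst at position 1, length 1


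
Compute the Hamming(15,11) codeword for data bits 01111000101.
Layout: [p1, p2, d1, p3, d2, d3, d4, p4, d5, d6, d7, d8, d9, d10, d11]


Parity bits: p1=1, p2=1, p3=1, p4=1

110111111000101


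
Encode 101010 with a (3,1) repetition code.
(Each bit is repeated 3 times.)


Each bit -> 3 copies

111000111000111000


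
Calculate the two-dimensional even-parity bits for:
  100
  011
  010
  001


Row parities: 1011
Column parities: 100

Row P: 1011, Col P: 100, Corner: 1


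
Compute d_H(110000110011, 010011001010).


XOR: 100011111001
Count of 1s: 7

7


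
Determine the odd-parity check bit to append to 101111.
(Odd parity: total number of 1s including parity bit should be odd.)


Number of 1s in data: 5
Parity bit: 0

0


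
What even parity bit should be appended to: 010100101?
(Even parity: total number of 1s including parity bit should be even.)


Number of 1s in data: 4
Parity bit: 0

0


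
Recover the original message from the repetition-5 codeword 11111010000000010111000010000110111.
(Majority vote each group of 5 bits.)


Groups: 11111, 01000, 00000, 10111, 00001, 00001, 10111
Majority votes: 1001001

1001001


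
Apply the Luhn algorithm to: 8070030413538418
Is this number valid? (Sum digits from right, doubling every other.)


Luhn sum = 49
49 mod 10 = 9

Invalid (Luhn sum mod 10 = 9)


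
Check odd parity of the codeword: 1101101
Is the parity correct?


Number of 1s: 5

Yes, parity is correct (5 ones)


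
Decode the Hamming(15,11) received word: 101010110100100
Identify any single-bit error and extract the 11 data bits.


Syndrome = 15: error at position 15

Data: 11010100101 (corrected bit 15)


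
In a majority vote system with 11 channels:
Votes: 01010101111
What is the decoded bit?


Ones: 7 out of 11
Threshold: 6

1 (7/11 voted 1)


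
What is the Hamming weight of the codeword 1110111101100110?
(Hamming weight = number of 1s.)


Counting 1s in 1110111101100110

11


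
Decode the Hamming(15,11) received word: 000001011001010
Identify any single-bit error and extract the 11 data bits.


Syndrome = 5: error at position 5

Data: 01101001010 (corrected bit 5)


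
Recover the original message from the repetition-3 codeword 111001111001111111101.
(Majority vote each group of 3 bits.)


Groups: 111, 001, 111, 001, 111, 111, 101
Majority votes: 1010111

1010111


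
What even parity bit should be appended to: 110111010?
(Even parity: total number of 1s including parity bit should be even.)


Number of 1s in data: 6
Parity bit: 0

0


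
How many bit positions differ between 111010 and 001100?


XOR: 110110
Count of 1s: 4

4


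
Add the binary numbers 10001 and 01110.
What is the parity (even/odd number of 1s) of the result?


10001 = 17
01110 = 14
Sum = 31 = 11111
1s count = 5

odd parity (5 ones in 11111)


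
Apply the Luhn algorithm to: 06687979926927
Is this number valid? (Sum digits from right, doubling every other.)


Luhn sum = 79
79 mod 10 = 9

Invalid (Luhn sum mod 10 = 9)


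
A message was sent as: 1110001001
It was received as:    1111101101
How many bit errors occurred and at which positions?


XOR: 0001100100

3 error(s) at position(s): 3, 4, 7


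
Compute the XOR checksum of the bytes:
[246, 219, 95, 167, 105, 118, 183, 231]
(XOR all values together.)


XOR chain: 246 ^ 219 ^ 95 ^ 167 ^ 105 ^ 118 ^ 183 ^ 231 = 154

154


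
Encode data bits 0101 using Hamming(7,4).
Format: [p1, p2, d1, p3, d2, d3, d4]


Parity bits: p1=0, p2=1, p3=0

0100101


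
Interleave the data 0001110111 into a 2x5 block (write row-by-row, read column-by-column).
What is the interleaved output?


Matrix:
  00011
  10111
Read columns: 0100011111

0100011111


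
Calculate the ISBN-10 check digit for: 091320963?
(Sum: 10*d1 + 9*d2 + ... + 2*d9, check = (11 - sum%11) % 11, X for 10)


Weighted sum: 182
182 mod 11 = 6

Check digit: 5


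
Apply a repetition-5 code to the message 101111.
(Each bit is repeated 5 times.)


Each bit -> 5 copies

111110000011111111111111111111


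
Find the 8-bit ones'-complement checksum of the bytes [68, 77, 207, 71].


Sum = 423 mod 256 = 167
Complement = 88

88


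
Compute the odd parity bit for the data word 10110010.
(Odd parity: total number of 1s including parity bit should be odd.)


Number of 1s in data: 4
Parity bit: 1

1


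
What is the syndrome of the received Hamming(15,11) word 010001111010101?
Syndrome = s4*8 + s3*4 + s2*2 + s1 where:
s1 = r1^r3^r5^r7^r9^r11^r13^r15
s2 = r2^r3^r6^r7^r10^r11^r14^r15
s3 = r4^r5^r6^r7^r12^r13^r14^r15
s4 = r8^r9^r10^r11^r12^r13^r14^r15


s1=1, s2=1, s3=0, s4=1

Syndrome = 11 (error at position 11)


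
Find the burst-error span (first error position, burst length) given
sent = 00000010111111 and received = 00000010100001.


XOR: 00000000011110

Burst at position 9, length 4


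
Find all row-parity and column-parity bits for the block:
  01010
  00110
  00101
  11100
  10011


Row parities: 00011
Column parities: 00110

Row P: 00011, Col P: 00110, Corner: 0


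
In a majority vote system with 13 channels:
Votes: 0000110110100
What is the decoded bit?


Ones: 5 out of 13
Threshold: 7

0 (5/13 voted 1)


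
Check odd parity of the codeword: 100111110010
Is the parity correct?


Number of 1s: 7

Yes, parity is correct (7 ones)


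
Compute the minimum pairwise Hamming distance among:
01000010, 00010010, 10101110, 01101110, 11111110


Comparing all pairs, minimum distance: 2
Can detect 1 errors, correct 0 errors

2


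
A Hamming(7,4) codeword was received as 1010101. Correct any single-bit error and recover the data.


Syndrome = 0: no error detected

Data: 1101 (no errors)


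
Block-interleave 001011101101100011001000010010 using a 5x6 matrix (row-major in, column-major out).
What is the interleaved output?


Matrix:
  001011
  101101
  100011
  001000
  010010
Read columns: 011000000111010010001010111100

011000000111010010001010111100


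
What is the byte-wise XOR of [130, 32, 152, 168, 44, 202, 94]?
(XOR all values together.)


XOR chain: 130 ^ 32 ^ 152 ^ 168 ^ 44 ^ 202 ^ 94 = 42

42


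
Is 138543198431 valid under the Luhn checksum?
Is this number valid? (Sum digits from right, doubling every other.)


Luhn sum = 57
57 mod 10 = 7

Invalid (Luhn sum mod 10 = 7)


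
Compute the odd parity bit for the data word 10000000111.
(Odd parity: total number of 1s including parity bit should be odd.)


Number of 1s in data: 4
Parity bit: 1

1


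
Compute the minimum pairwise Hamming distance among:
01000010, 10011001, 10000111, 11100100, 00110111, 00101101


Comparing all pairs, minimum distance: 3
Can detect 2 errors, correct 1 errors

3


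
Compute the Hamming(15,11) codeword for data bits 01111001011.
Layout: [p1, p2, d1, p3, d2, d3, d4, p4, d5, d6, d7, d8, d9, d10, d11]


Parity bits: p1=0, p2=0, p3=0, p4=0

000011101001011


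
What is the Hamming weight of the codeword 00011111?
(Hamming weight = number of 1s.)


Counting 1s in 00011111

5


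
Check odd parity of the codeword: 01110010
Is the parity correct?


Number of 1s: 4

No, parity error (4 ones)


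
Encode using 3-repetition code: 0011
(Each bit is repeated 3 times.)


Each bit -> 3 copies

000000111111


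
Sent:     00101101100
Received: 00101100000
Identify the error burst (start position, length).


XOR: 00000001100

Burst at position 7, length 2


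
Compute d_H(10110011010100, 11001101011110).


XOR: 01111110001010
Count of 1s: 8

8


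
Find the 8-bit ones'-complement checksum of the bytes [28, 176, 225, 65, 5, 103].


Sum = 602 mod 256 = 90
Complement = 165

165


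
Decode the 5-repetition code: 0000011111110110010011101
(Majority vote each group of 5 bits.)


Groups: 00000, 11111, 11011, 00100, 11101
Majority votes: 01101

01101


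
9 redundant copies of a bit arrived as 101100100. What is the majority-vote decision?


Ones: 4 out of 9
Threshold: 5

0 (4/9 voted 1)


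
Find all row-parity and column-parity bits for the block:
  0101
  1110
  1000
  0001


Row parities: 0111
Column parities: 0010

Row P: 0111, Col P: 0010, Corner: 1


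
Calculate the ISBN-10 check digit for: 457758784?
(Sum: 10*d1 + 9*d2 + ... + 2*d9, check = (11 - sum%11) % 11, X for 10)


Weighted sum: 320
320 mod 11 = 1

Check digit: X


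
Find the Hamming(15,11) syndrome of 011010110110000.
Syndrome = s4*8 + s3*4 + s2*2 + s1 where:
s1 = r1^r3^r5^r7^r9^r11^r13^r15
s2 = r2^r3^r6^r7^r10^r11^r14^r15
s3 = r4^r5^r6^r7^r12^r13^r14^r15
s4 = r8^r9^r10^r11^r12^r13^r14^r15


s1=0, s2=1, s3=0, s4=1

Syndrome = 10 (error at position 10)


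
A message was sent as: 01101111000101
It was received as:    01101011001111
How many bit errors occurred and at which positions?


XOR: 00000100001010

3 error(s) at position(s): 5, 10, 12


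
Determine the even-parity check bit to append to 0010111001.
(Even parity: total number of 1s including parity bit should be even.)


Number of 1s in data: 5
Parity bit: 1

1


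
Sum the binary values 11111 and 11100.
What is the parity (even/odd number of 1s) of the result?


11111 = 31
11100 = 28
Sum = 59 = 111011
1s count = 5

odd parity (5 ones in 111011)


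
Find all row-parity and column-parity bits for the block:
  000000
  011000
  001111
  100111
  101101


Row parities: 00000
Column parities: 011101

Row P: 00000, Col P: 011101, Corner: 0


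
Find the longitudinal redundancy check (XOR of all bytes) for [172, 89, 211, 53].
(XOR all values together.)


XOR chain: 172 ^ 89 ^ 211 ^ 53 = 19

19


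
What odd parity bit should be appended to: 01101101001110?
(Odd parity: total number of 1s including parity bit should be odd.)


Number of 1s in data: 8
Parity bit: 1

1


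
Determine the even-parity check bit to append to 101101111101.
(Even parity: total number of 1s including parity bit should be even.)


Number of 1s in data: 9
Parity bit: 1

1


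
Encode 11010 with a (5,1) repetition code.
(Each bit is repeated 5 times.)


Each bit -> 5 copies

1111111111000001111100000


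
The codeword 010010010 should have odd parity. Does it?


Number of 1s: 3

Yes, parity is correct (3 ones)


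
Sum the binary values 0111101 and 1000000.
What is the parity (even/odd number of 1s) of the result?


0111101 = 61
1000000 = 64
Sum = 125 = 1111101
1s count = 6

even parity (6 ones in 1111101)


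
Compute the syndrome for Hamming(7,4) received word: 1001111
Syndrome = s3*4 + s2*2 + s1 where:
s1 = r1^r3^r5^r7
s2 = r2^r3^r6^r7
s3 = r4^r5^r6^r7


s1=1, s2=0, s3=0

Syndrome = 1 (error at position 1)


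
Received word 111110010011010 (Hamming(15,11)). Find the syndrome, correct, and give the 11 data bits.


Syndrome = 0: no error detected

Data: 11000011010 (no errors)


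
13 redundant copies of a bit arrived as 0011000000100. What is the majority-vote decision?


Ones: 3 out of 13
Threshold: 7

0 (3/13 voted 1)


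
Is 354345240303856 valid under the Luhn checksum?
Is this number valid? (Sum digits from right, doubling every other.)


Luhn sum = 56
56 mod 10 = 6

Invalid (Luhn sum mod 10 = 6)


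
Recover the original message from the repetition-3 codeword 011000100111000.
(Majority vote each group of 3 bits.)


Groups: 011, 000, 100, 111, 000
Majority votes: 10010

10010


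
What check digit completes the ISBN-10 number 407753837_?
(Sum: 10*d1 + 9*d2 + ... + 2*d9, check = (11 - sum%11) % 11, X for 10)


Weighted sum: 245
245 mod 11 = 3

Check digit: 8


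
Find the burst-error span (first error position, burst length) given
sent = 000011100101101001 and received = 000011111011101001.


XOR: 000000011110000000

Burst at position 7, length 4


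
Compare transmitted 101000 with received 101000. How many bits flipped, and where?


XOR: 000000

0 errors (received matches sent)


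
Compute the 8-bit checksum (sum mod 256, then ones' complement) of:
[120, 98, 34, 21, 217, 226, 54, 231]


Sum = 1001 mod 256 = 233
Complement = 22

22


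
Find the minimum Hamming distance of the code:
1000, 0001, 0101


Comparing all pairs, minimum distance: 1
Can detect 0 errors, correct 0 errors

1


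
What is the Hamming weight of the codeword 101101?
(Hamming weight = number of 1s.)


Counting 1s in 101101

4


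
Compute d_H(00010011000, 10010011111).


XOR: 10000000111
Count of 1s: 4

4


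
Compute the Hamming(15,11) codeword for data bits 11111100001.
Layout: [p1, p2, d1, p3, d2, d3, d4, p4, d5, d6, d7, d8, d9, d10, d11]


Parity bits: p1=1, p2=1, p3=0, p4=1

111011111100001


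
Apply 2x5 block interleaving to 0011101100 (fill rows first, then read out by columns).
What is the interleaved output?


Matrix:
  00111
  01100
Read columns: 0001111010

0001111010


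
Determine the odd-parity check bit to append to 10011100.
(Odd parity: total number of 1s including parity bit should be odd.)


Number of 1s in data: 4
Parity bit: 1

1


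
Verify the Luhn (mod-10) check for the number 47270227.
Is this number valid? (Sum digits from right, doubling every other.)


Luhn sum = 39
39 mod 10 = 9

Invalid (Luhn sum mod 10 = 9)


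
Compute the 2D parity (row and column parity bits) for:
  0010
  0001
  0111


Row parities: 111
Column parities: 0100

Row P: 111, Col P: 0100, Corner: 1


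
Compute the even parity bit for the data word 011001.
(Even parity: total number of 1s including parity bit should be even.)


Number of 1s in data: 3
Parity bit: 1

1


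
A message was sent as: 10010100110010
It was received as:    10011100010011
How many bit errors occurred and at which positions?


XOR: 00001000100001

3 error(s) at position(s): 4, 8, 13


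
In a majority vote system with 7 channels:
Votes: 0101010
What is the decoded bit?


Ones: 3 out of 7
Threshold: 4

0 (3/7 voted 1)


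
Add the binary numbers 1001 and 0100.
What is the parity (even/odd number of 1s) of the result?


1001 = 9
0100 = 4
Sum = 13 = 1101
1s count = 3

odd parity (3 ones in 1101)


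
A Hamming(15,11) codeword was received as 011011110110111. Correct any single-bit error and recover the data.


Syndrome = 0: no error detected

Data: 11110110111 (no errors)


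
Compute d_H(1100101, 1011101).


XOR: 0111000
Count of 1s: 3

3


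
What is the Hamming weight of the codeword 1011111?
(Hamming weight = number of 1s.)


Counting 1s in 1011111

6


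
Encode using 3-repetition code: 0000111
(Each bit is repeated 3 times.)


Each bit -> 3 copies

000000000000111111111


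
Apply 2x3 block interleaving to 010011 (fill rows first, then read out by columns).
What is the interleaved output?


Matrix:
  010
  011
Read columns: 001101

001101


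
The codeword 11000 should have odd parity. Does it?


Number of 1s: 2

No, parity error (2 ones)


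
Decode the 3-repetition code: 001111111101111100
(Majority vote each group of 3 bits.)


Groups: 001, 111, 111, 101, 111, 100
Majority votes: 011110

011110


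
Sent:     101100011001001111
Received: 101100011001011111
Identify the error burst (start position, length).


XOR: 000000000000010000

Burst at position 13, length 1


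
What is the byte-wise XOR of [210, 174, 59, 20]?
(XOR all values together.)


XOR chain: 210 ^ 174 ^ 59 ^ 20 = 83

83


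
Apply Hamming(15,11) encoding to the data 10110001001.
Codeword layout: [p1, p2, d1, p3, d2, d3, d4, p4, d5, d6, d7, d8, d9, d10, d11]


Parity bits: p1=1, p2=0, p3=0, p4=0

101001100001001


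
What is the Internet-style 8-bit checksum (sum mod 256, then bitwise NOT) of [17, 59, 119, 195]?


Sum = 390 mod 256 = 134
Complement = 121

121


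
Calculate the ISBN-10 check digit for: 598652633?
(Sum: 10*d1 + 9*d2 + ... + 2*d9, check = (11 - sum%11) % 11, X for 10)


Weighted sum: 316
316 mod 11 = 8

Check digit: 3


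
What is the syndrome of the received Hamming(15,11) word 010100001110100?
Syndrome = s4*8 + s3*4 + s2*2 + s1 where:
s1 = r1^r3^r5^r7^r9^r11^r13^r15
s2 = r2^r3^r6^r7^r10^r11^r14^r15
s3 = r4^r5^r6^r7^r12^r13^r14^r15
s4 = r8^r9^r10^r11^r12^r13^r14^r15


s1=1, s2=1, s3=0, s4=0

Syndrome = 3 (error at position 3)


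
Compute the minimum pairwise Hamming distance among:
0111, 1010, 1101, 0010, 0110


Comparing all pairs, minimum distance: 1
Can detect 0 errors, correct 0 errors

1


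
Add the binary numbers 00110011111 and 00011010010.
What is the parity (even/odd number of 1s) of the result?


00110011111 = 415
00011010010 = 210
Sum = 625 = 1001110001
1s count = 5

odd parity (5 ones in 1001110001)


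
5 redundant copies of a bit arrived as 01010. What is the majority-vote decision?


Ones: 2 out of 5
Threshold: 3

0 (2/5 voted 1)


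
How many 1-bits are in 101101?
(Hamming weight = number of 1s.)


Counting 1s in 101101

4


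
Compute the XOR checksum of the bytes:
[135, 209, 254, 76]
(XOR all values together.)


XOR chain: 135 ^ 209 ^ 254 ^ 76 = 228

228


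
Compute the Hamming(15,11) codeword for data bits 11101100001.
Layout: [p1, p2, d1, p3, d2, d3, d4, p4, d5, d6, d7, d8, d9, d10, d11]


Parity bits: p1=0, p2=0, p3=1, p4=1

001111011100001


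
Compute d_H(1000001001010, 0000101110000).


XOR: 1000100111010
Count of 1s: 6

6


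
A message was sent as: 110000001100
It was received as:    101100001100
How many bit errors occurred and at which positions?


XOR: 011100000000

3 error(s) at position(s): 1, 2, 3


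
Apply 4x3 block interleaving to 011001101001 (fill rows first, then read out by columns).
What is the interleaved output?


Matrix:
  011
  001
  101
  001
Read columns: 001010001111

001010001111


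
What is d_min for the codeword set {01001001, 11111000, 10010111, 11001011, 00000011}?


Comparing all pairs, minimum distance: 2
Can detect 1 errors, correct 0 errors

2


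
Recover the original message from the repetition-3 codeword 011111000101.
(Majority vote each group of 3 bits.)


Groups: 011, 111, 000, 101
Majority votes: 1101

1101


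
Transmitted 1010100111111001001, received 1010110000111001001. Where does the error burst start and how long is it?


XOR: 0000010111000000000

Burst at position 5, length 5


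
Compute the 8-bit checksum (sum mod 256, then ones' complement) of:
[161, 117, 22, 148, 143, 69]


Sum = 660 mod 256 = 148
Complement = 107

107


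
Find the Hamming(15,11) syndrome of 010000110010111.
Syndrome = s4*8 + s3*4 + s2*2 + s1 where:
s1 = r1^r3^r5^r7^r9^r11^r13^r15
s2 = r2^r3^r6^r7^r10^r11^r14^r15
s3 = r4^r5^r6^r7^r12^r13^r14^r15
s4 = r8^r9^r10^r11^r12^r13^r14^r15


s1=0, s2=1, s3=0, s4=1

Syndrome = 10 (error at position 10)


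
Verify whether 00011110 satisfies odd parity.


Number of 1s: 4

No, parity error (4 ones)


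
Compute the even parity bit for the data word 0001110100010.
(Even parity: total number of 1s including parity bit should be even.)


Number of 1s in data: 5
Parity bit: 1

1


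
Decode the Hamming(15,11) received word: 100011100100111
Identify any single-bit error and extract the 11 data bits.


Syndrome = 3: error at position 3

Data: 11110100111 (corrected bit 3)


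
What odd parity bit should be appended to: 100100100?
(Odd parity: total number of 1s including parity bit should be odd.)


Number of 1s in data: 3
Parity bit: 0

0


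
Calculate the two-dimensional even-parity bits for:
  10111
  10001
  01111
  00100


Row parities: 0001
Column parities: 01101

Row P: 0001, Col P: 01101, Corner: 1


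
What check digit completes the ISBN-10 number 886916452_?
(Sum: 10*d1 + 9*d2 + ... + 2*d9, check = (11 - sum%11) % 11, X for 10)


Weighted sum: 334
334 mod 11 = 4

Check digit: 7


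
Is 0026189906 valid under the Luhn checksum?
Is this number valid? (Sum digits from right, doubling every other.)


Luhn sum = 44
44 mod 10 = 4

Invalid (Luhn sum mod 10 = 4)


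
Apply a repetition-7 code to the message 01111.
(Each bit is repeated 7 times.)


Each bit -> 7 copies

00000001111111111111111111111111111


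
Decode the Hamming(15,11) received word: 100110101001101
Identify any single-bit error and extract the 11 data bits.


Syndrome = 0: no error detected

Data: 01011001101 (no errors)


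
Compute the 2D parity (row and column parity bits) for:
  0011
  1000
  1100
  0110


Row parities: 0100
Column parities: 0001

Row P: 0100, Col P: 0001, Corner: 1


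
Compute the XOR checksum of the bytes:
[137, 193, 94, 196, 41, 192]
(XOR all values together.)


XOR chain: 137 ^ 193 ^ 94 ^ 196 ^ 41 ^ 192 = 59

59


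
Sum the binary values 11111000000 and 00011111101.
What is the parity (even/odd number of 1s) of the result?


11111000000 = 1984
00011111101 = 253
Sum = 2237 = 100010111101
1s count = 7

odd parity (7 ones in 100010111101)


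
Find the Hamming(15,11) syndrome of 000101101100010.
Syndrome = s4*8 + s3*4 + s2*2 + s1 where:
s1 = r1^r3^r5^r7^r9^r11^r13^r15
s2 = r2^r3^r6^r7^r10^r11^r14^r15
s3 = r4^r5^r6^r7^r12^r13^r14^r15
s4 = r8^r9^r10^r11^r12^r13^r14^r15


s1=0, s2=0, s3=0, s4=1

Syndrome = 8 (error at position 8)


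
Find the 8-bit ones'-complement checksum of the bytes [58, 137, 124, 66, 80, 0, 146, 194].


Sum = 805 mod 256 = 37
Complement = 218

218


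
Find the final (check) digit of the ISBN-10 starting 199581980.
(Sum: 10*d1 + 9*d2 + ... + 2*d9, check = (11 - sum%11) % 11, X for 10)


Weighted sum: 311
311 mod 11 = 3

Check digit: 8


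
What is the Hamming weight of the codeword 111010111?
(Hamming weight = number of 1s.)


Counting 1s in 111010111

7


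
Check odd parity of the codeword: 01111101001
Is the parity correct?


Number of 1s: 7

Yes, parity is correct (7 ones)


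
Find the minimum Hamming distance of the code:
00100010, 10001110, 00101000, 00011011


Comparing all pairs, minimum distance: 2
Can detect 1 errors, correct 0 errors

2


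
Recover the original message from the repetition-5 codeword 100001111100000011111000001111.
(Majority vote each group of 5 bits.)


Groups: 10000, 11111, 00000, 01111, 10000, 01111
Majority votes: 010101

010101


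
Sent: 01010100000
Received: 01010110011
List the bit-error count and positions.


XOR: 00000010011

3 error(s) at position(s): 6, 9, 10


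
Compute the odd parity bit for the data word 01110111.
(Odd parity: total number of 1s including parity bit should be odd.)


Number of 1s in data: 6
Parity bit: 1

1


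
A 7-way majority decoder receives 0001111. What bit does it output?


Ones: 4 out of 7
Threshold: 4

1 (4/7 voted 1)


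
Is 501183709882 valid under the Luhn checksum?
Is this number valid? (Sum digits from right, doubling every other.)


Luhn sum = 45
45 mod 10 = 5

Invalid (Luhn sum mod 10 = 5)


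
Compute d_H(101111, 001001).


XOR: 100110
Count of 1s: 3

3


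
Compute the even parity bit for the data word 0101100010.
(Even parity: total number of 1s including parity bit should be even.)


Number of 1s in data: 4
Parity bit: 0

0


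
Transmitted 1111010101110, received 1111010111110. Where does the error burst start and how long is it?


XOR: 0000000010000

Burst at position 8, length 1


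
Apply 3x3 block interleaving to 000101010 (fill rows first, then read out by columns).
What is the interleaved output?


Matrix:
  000
  101
  010
Read columns: 010001010

010001010


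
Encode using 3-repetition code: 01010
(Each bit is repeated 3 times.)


Each bit -> 3 copies

000111000111000


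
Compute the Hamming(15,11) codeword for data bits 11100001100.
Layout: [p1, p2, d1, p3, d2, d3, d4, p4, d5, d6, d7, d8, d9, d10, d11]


Parity bits: p1=1, p2=0, p3=0, p4=0

101011000001100


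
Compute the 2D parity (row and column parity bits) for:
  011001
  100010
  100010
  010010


Row parities: 1000
Column parities: 001011

Row P: 1000, Col P: 001011, Corner: 1


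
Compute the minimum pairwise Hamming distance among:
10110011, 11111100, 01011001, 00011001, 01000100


Comparing all pairs, minimum distance: 1
Can detect 0 errors, correct 0 errors

1


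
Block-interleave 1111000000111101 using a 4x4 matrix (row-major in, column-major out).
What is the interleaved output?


Matrix:
  1111
  0000
  0011
  1101
Read columns: 1001100110101011

1001100110101011


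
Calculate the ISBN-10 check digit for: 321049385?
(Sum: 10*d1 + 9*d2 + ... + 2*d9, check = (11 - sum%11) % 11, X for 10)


Weighted sum: 171
171 mod 11 = 6

Check digit: 5


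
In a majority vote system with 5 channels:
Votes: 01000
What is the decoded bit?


Ones: 1 out of 5
Threshold: 3

0 (1/5 voted 1)


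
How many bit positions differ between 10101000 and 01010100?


XOR: 11111100
Count of 1s: 6

6


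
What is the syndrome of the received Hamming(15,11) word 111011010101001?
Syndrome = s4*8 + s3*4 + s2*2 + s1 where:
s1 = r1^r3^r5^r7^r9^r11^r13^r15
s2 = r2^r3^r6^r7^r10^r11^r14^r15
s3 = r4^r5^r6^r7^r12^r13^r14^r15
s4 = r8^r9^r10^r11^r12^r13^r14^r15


s1=0, s2=1, s3=0, s4=0

Syndrome = 2 (error at position 2)


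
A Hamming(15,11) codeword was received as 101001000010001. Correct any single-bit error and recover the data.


Syndrome = 0: no error detected

Data: 10100010001 (no errors)


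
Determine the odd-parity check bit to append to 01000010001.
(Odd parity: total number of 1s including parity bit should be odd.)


Number of 1s in data: 3
Parity bit: 0

0


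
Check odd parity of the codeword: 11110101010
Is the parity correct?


Number of 1s: 7

Yes, parity is correct (7 ones)


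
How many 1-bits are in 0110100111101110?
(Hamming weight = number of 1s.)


Counting 1s in 0110100111101110

10


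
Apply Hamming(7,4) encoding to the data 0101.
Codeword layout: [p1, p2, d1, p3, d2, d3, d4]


Parity bits: p1=0, p2=1, p3=0

0100101


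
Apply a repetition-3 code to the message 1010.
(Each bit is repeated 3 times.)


Each bit -> 3 copies

111000111000


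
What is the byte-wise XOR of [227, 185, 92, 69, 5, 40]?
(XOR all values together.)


XOR chain: 227 ^ 185 ^ 92 ^ 69 ^ 5 ^ 40 = 110

110


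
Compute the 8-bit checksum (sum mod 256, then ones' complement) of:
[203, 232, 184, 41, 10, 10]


Sum = 680 mod 256 = 168
Complement = 87

87


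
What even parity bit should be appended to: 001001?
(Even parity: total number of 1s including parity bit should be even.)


Number of 1s in data: 2
Parity bit: 0

0


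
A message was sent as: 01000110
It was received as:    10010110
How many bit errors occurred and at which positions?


XOR: 11010000

3 error(s) at position(s): 0, 1, 3


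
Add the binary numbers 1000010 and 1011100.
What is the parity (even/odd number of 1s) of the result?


1000010 = 66
1011100 = 92
Sum = 158 = 10011110
1s count = 5

odd parity (5 ones in 10011110)


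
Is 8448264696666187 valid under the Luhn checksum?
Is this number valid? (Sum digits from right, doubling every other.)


Luhn sum = 93
93 mod 10 = 3

Invalid (Luhn sum mod 10 = 3)


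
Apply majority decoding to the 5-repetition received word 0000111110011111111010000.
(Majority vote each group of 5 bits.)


Groups: 00001, 11110, 01111, 11110, 10000
Majority votes: 01110

01110


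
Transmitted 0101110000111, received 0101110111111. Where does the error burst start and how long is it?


XOR: 0000000111000

Burst at position 7, length 3


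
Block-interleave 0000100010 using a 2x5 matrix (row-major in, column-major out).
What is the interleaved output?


Matrix:
  00001
  00010
Read columns: 0000000110

0000000110


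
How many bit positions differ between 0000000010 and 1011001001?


XOR: 1011001011
Count of 1s: 6

6


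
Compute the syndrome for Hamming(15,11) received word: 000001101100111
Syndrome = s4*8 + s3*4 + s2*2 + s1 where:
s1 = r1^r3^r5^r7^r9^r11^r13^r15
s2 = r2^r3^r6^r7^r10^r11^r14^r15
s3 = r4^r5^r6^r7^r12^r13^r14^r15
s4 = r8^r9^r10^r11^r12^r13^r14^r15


s1=0, s2=1, s3=1, s4=1

Syndrome = 14 (error at position 14)


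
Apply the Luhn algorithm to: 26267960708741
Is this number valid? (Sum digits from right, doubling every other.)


Luhn sum = 65
65 mod 10 = 5

Invalid (Luhn sum mod 10 = 5)


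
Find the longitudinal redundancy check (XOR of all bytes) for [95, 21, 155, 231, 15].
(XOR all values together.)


XOR chain: 95 ^ 21 ^ 155 ^ 231 ^ 15 = 57

57


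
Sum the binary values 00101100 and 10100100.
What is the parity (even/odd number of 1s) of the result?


00101100 = 44
10100100 = 164
Sum = 208 = 11010000
1s count = 3

odd parity (3 ones in 11010000)


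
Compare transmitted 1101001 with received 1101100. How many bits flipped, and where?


XOR: 0000101

2 error(s) at position(s): 4, 6


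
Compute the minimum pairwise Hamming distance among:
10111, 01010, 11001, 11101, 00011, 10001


Comparing all pairs, minimum distance: 1
Can detect 0 errors, correct 0 errors

1


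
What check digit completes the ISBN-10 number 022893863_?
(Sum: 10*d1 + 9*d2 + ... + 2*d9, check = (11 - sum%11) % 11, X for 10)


Weighted sum: 215
215 mod 11 = 6

Check digit: 5


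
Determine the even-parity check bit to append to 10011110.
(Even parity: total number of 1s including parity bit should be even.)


Number of 1s in data: 5
Parity bit: 1

1


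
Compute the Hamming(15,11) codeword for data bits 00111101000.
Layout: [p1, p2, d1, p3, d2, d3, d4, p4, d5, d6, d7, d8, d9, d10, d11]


Parity bits: p1=0, p2=1, p3=1, p4=1

010101111101000


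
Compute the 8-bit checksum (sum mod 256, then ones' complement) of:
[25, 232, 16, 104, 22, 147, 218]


Sum = 764 mod 256 = 252
Complement = 3

3


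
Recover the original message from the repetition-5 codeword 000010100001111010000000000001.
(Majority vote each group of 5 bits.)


Groups: 00001, 01000, 01111, 01000, 00000, 00001
Majority votes: 001000

001000


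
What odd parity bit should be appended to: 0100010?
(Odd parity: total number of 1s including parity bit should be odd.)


Number of 1s in data: 2
Parity bit: 1

1


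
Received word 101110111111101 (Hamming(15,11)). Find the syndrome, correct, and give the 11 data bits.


Syndrome = 10: error at position 10

Data: 11011011101 (corrected bit 10)


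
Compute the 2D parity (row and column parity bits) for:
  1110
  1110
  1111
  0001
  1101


Row parities: 11011
Column parities: 0011

Row P: 11011, Col P: 0011, Corner: 0


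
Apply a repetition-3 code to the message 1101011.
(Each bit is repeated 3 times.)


Each bit -> 3 copies

111111000111000111111


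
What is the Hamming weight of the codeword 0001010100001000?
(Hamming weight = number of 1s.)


Counting 1s in 0001010100001000

4


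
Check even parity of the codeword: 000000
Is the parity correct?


Number of 1s: 0

Yes, parity is correct (0 ones)


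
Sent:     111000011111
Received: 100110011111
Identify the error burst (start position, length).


XOR: 011110000000

Burst at position 1, length 4


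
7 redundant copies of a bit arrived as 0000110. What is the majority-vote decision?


Ones: 2 out of 7
Threshold: 4

0 (2/7 voted 1)


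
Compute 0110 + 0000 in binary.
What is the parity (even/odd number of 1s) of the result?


0110 = 6
0000 = 0
Sum = 6 = 110
1s count = 2

even parity (2 ones in 110)


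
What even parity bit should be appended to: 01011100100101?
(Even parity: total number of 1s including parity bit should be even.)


Number of 1s in data: 7
Parity bit: 1

1


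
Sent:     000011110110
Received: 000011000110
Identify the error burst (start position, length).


XOR: 000000110000

Burst at position 6, length 2


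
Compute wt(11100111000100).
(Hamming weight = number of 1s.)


Counting 1s in 11100111000100

7


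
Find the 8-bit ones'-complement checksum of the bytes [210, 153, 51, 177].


Sum = 591 mod 256 = 79
Complement = 176

176
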